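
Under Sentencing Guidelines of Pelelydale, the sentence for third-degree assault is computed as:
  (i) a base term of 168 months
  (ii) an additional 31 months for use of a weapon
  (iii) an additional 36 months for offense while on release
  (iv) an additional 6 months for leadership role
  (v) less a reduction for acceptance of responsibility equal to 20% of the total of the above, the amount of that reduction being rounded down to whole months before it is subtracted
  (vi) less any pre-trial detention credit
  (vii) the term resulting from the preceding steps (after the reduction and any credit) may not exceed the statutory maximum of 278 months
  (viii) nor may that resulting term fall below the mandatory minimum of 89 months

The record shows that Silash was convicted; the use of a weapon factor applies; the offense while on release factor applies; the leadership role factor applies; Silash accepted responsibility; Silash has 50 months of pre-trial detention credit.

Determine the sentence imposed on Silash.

Use of a weapon enhancement: +31 months
Offense while on release enhancement: +36 months
Leadership role enhancement: +6 months
Adjusted term: 168 months + 31 months + 36 months + 6 months = 241 months
Acceptance of responsibility reduction: 20% of 241 months = 48 months (rounded down)
After reduction: 241 − 48 = 193 months
Less pre-trial detention credit: 193 months − 50 months = 143 months
Cap at 278 months: 143 months is within the cap, no reduction.
Minimum 89 months: 143 months meets the minimum, no increase.

143 months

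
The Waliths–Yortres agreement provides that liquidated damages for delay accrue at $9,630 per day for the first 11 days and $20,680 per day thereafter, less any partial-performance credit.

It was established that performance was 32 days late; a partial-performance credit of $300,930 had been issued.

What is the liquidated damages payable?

Liquidated damages: $239,280

First 11 days: 11 × $9,630 = $105,930
Remaining days: (32 − 11) × $20,680 = $434,280
Accrued per-day damages: $105,930 + $434,280 = $540,210
Less partial-performance credit: $540,210 − $300,930 = $239,280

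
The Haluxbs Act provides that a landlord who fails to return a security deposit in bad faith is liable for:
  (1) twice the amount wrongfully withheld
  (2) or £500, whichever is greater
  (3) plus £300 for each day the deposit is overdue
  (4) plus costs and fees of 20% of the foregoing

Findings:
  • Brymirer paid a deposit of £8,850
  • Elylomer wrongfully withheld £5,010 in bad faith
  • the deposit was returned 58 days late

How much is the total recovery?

£32,904

Doubled: 2 × £5,010 = £10,020
Minimum £500: £10,020 meets the minimum, no increase.
Late-return penalty: 58 × £300 = £17,400
Damages plus late penalty: £10,020 + £17,400 = £27,420
Costs and fees: 20% of £27,420 = £5,484
Total recovery: £27,420 + £5,484 = £32,904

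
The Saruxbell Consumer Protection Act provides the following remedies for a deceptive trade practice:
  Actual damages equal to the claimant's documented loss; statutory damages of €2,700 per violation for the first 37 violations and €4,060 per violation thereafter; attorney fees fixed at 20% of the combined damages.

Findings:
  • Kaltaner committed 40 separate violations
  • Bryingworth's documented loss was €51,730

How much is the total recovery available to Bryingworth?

€196,572

First 37 violations: 37 × €2,700 = €99,900
Remaining violations: (40 − 37) × €4,060 = €12,180
Statutory damages: €99,900 + €12,180 = €112,080
Combined damages: €51,730 + €112,080 = €163,810
Attorney fees: 20% of €163,810 = €32,762
Total recovery: €163,810 + €32,762 = €196,572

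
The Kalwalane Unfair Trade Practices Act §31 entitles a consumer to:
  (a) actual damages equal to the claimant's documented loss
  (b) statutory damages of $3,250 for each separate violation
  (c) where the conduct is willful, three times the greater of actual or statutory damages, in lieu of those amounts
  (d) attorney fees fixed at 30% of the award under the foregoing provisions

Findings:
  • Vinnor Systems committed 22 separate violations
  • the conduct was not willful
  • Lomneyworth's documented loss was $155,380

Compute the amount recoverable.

Statutory damages: 22 × $3,250 = $71,500
Conduct not willful: the in-lieu enhancement does not apply.
Actual plus statutory damages: $155,380 + $71,500 = $226,880
Attorney fees: 30% of $226,880 = $68,064
Total recovery: $226,880 + $68,064 = $294,944

$294,944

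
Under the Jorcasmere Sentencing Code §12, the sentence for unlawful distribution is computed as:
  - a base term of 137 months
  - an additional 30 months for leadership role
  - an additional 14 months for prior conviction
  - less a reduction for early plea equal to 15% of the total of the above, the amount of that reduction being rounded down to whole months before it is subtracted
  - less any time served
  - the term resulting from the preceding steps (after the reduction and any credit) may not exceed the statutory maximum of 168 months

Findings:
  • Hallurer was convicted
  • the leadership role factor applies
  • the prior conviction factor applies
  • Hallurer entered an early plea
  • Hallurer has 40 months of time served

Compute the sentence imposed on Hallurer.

114 months

Leadership role enhancement: +30 months
Prior conviction enhancement: +14 months
Adjusted term: 137 months + 30 months + 14 months = 181 months
Early plea reduction: 15% of 181 months = 27 months (rounded down)
After reduction: 181 − 27 = 154 months
Less time served: 154 months − 40 months = 114 months
Cap at 168 months: 114 months is within the cap, no reduction.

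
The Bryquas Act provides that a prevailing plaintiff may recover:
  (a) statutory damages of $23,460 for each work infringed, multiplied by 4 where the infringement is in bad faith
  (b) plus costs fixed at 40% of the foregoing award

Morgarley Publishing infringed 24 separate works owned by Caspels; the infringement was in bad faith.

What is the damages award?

Statutory damages: 24 × $23,460 = $563,040
Multiplied by 4: 4 × $563,040 = $2,252,160
Costs: 40% of $2,252,160 = $900,864
Award plus costs: $2,252,160 + $900,864 = $3,153,024

$3,153,024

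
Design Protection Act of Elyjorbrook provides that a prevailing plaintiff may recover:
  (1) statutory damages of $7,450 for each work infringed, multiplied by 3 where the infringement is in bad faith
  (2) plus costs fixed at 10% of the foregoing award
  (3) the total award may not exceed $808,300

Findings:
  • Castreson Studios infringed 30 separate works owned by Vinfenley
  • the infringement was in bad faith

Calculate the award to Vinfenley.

$737,550

Statutory damages: 30 × $7,450 = $223,500
Trebled: 3 × $223,500 = $670,500
Costs: 10% of $670,500 = $67,050
Award plus costs: $670,500 + $67,050 = $737,550
Cap at $808,300: $737,550 is within the cap, no reduction.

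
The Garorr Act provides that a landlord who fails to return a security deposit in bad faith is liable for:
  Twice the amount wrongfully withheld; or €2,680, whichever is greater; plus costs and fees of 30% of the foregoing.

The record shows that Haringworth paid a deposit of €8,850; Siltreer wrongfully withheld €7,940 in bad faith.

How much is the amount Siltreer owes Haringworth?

Doubled: 2 × €7,940 = €15,880
Minimum €2,680: €15,880 meets the minimum, no increase.
Costs and fees: 30% of €15,880 = €4,764
Total recovery: €15,880 + €4,764 = €20,644

Recovery: €20,644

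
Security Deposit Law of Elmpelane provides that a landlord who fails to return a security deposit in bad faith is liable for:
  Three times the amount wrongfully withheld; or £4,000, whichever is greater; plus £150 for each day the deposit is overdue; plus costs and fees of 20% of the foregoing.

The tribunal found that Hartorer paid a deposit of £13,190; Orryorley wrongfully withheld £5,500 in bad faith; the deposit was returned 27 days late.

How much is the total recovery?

Trebled: 3 × £5,500 = £16,500
Minimum £4,000: £16,500 meets the minimum, no increase.
Late-return penalty: 27 × £150 = £4,050
Damages plus late penalty: £16,500 + £4,050 = £20,550
Costs and fees: 20% of £20,550 = £4,110
Total recovery: £20,550 + £4,110 = £24,660

£24,660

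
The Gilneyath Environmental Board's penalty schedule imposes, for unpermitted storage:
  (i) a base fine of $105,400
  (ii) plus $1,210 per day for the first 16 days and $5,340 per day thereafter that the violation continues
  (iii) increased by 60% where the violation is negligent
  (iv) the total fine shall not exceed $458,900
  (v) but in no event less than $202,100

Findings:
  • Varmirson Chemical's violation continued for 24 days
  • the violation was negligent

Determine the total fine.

$267,968

First 16 days: 16 × $1,210 = $19,360
Remaining days: (24 − 16) × $5,340 = $42,720
Per-day component: $19,360 + $42,720 = $62,080
Base plus per-day: $105,400 + $62,080 = $167,480
Enhancement: 60% of $167,480 = $100,488
Enhanced fine: $167,480 + $100,488 = $267,968
Cap at $458,900: $267,968 is within the cap, no reduction.
Minimum $202,100: $267,968 meets the minimum, no increase.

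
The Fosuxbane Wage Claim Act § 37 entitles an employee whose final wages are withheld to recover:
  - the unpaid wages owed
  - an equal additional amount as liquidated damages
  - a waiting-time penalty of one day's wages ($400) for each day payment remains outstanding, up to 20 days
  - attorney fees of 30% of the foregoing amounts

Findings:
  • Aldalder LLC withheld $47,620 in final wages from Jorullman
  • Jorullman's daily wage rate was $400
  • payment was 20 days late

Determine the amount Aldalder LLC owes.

Liquidated damages (equal amount): $47,620
Penalty days: min(20, 20) = 20
Waiting-time penalty: 20 × $400 = $8,000
Subtotal: $47,620 + $47,620 + $8,000 = $103,240
Attorney fees: 30% of $103,240 = $30,972
Total award: $103,240 + $30,972 = $134,212

$134,212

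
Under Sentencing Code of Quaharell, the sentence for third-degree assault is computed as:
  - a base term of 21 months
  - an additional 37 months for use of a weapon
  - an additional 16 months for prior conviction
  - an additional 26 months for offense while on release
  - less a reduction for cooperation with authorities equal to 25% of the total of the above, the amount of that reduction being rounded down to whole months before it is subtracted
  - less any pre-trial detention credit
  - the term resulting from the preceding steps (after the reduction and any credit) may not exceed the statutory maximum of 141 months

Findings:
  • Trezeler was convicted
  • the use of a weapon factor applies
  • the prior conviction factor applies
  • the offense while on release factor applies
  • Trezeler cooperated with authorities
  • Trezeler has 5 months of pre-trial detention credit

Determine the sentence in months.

70 months

Use of a weapon enhancement: +37 months
Prior conviction enhancement: +16 months
Offense while on release enhancement: +26 months
Adjusted term: 21 months + 37 months + 16 months + 26 months = 100 months
Cooperation with authorities reduction: 25% of 100 months = 25 months (rounded down)
After reduction: 100 − 25 = 75 months
Less pre-trial detention credit: 75 months − 5 months = 70 months
Cap at 141 months: 70 months is within the cap, no reduction.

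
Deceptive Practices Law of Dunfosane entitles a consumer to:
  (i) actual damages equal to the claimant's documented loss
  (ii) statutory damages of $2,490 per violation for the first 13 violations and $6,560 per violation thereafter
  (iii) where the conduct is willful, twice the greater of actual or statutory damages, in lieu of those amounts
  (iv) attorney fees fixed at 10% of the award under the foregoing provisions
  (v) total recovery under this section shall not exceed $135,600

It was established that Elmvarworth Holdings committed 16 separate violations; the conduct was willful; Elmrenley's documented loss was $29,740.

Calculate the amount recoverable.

First 13 violations: 13 × $2,490 = $32,370
Remaining violations: (16 − 13) × $6,560 = $19,680
Statutory damages: $32,370 + $19,680 = $52,050
Greater of actual damages ($29,740) or statutory damages ($52,050): $52,050
Doubled: 2 × $52,050 = $104,100
Attorney fees: 10% of $104,100 = $10,410
Total before cap: $104,100 + $10,410 = $114,510
Cap at $135,600: $114,510 is within the cap, no reduction.

$114,510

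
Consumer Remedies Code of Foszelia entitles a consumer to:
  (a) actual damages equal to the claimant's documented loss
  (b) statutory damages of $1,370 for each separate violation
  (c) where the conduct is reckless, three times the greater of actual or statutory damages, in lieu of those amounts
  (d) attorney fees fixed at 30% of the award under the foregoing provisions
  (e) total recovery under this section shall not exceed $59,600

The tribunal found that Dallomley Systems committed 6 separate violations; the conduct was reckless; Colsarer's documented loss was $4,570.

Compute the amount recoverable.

$32,058

Statutory damages: 6 × $1,370 = $8,220
Greater of actual damages ($4,570) or statutory damages ($8,220): $8,220
Trebled: 3 × $8,220 = $24,660
Attorney fees: 30% of $24,660 = $7,398
Total before cap: $24,660 + $7,398 = $32,058
Cap at $59,600: $32,058 is within the cap, no reduction.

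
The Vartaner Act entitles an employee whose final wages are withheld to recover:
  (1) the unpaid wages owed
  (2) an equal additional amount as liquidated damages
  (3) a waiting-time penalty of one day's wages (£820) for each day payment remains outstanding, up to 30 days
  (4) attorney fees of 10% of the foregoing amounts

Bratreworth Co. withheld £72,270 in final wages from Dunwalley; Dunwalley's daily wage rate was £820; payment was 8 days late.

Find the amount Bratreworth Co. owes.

Liquidated damages (equal amount): £72,270
Penalty days: min(8, 30) = 8
Waiting-time penalty: 8 × £820 = £6,560
Subtotal: £72,270 + £72,270 + £6,560 = £151,100
Attorney fees: 10% of £151,100 = £15,110
Total award: £151,100 + £15,110 = £166,210

£166,210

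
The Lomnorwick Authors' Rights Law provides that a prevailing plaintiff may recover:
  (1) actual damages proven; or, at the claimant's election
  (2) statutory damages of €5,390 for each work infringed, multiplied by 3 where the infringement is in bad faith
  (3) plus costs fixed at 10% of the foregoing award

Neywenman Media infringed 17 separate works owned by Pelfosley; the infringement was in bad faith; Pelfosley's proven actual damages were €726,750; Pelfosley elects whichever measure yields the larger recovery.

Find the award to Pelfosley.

Award: €799,425

Statutory damages: 17 × €5,390 = €91,630
Trebled: 3 × €91,630 = €274,890
Greater of actual damages (€726,750) or enhanced statutory damages (€274,890): €726,750
Costs: 10% of €726,750 = €72,675
Award plus costs: €726,750 + €72,675 = €799,425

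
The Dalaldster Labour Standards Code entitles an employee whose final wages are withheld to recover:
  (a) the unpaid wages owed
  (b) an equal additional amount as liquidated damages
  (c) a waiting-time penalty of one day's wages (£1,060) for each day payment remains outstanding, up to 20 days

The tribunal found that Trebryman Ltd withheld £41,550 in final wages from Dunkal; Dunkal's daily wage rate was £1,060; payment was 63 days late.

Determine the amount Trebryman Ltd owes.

Liquidated damages (equal amount): £41,550
Penalty days: min(63, 20) = 20
Waiting-time penalty: 20 × £1,060 = £21,200
Total award: £41,550 + £41,550 + £21,200 = £104,300

£104,300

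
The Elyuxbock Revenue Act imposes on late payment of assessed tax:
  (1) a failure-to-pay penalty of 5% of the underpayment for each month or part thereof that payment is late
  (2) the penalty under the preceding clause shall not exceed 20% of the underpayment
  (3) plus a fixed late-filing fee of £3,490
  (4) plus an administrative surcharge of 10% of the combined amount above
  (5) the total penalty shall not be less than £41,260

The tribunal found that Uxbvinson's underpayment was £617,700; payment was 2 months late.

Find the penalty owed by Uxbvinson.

£71,786

Accrued rate: 5% × 2 = 10%, capped at 20% → 10%
Failure-to-pay penalty: 10% of £617,700 = £61,770
Penalty before surcharge: £61,770 + £3,490 = £65,260
Administrative surcharge: 10% of £65,260 = £6,526
Total penalty: £65,260 + £6,526 = £71,786
Minimum £41,260: £71,786 meets the minimum, no increase.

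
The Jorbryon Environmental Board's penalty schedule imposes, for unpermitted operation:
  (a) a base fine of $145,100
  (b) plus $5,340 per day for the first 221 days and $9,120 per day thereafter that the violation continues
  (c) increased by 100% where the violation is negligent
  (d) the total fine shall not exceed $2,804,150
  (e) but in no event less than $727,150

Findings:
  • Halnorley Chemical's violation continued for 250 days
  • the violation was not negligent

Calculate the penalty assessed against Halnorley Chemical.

$1,589,720

First 221 days: 221 × $5,340 = $1,180,140
Remaining days: (250 − 221) × $9,120 = $264,480
Per-day component: $1,180,140 + $264,480 = $1,444,620
Base plus per-day: $145,100 + $1,444,620 = $1,589,720
The violation was not negligent: no 100% increase.
Cap at $2,804,150: $1,589,720 is within the cap, no reduction.
Minimum $727,150: $1,589,720 meets the minimum, no increase.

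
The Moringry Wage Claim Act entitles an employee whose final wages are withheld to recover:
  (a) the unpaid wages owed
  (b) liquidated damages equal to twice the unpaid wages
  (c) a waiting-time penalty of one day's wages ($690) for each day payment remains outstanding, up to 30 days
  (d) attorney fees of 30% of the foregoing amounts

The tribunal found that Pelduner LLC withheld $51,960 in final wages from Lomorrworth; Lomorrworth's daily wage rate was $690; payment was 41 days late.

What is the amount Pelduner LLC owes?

Total award: $229,554

Doubled: 2 × $51,960 = $103,920
Penalty days: min(41, 30) = 30
Waiting-time penalty: 30 × $690 = $20,700
Subtotal: $51,960 + $103,920 + $20,700 = $176,580
Attorney fees: 30% of $176,580 = $52,974
Total award: $176,580 + $52,974 = $229,554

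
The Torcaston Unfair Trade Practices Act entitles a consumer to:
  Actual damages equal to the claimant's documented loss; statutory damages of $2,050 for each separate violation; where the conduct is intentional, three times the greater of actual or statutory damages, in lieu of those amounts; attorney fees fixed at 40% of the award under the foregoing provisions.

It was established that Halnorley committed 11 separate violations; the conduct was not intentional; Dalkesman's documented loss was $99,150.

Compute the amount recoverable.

$170,380

Statutory damages: 11 × $2,050 = $22,550
Conduct not intentional: the in-lieu enhancement does not apply.
Actual plus statutory damages: $99,150 + $22,550 = $121,700
Attorney fees: 40% of $121,700 = $48,680
Total recovery: $121,700 + $48,680 = $170,380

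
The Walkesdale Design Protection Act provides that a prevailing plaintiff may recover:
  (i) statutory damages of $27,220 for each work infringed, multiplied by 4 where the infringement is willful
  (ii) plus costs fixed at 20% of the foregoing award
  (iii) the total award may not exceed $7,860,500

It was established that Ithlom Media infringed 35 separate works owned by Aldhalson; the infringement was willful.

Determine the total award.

Statutory damages: 35 × $27,220 = $952,700
Multiplied by 4: 4 × $952,700 = $3,810,800
Costs: 20% of $3,810,800 = $762,160
Award plus costs: $3,810,800 + $762,160 = $4,572,960
Cap at $7,860,500: $4,572,960 is within the cap, no reduction.

$4,572,960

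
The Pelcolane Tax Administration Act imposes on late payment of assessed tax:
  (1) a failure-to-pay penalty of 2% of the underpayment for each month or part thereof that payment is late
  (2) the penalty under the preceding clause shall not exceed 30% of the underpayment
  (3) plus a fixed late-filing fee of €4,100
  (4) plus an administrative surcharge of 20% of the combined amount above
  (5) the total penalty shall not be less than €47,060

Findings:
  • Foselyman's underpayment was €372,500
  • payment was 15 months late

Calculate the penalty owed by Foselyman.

Accrued rate: 2% × 15 = 30%, capped at 30% → 30%
Failure-to-pay penalty: 30% of €372,500 = €111,750
Penalty before surcharge: €111,750 + €4,100 = €115,850
Administrative surcharge: 20% of €115,850 = €23,170
Total penalty: €115,850 + €23,170 = €139,020
Minimum €47,060: €139,020 meets the minimum, no increase.

€139,020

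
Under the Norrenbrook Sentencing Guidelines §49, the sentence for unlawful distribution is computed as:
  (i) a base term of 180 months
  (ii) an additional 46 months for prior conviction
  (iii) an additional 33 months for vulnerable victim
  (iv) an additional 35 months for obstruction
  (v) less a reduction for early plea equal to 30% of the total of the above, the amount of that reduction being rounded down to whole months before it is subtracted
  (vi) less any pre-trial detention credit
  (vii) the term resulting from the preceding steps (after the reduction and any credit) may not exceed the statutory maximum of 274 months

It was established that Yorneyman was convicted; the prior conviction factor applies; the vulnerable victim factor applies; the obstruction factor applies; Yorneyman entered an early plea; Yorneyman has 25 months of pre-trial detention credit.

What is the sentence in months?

Prior conviction enhancement: +46 months
Vulnerable victim enhancement: +33 months
Obstruction enhancement: +35 months
Adjusted term: 180 months + 46 months + 33 months + 35 months = 294 months
Early plea reduction: 30% of 294 months = 88 months (rounded down)
After reduction: 294 − 88 = 206 months
Less pre-trial detention credit: 206 months − 25 months = 181 months
Cap at 274 months: 181 months is within the cap, no reduction.

181 months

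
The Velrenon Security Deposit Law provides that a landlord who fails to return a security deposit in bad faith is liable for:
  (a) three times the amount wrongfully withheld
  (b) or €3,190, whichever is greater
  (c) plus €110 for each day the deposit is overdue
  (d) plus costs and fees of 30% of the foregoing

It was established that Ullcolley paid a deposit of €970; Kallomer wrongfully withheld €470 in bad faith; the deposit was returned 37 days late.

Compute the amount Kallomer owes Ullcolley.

€9,438

Trebled: 3 × €470 = €1,410
Minimum €3,190: €1,410 is below the minimum → €3,190
Late-return penalty: 37 × €110 = €4,070
Damages plus late penalty: €3,190 + €4,070 = €7,260
Costs and fees: 30% of €7,260 = €2,178
Total recovery: €7,260 + €2,178 = €9,438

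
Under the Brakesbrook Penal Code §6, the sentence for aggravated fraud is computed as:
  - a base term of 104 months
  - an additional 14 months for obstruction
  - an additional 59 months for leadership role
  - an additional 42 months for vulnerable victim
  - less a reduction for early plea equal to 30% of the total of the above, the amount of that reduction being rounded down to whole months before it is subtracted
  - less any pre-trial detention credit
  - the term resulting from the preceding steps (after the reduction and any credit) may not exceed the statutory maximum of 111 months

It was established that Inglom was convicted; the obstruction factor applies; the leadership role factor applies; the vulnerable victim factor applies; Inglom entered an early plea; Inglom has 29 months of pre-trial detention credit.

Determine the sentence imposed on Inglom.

Obstruction enhancement: +14 months
Leadership role enhancement: +59 months
Vulnerable victim enhancement: +42 months
Adjusted term: 104 months + 14 months + 59 months + 42 months = 219 months
Early plea reduction: 30% of 219 months = 65 months (rounded down)
After reduction: 219 − 65 = 154 months
Less pre-trial detention credit: 154 months − 29 months = 125 months
Cap at 111 months: 125 months exceeds the cap → 111 months

111 months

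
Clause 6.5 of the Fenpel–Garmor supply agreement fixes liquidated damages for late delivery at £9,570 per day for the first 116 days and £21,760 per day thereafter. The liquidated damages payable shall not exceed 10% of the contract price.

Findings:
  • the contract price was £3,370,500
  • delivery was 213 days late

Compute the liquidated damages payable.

First 116 days: 116 × £9,570 = £1,110,120
Remaining days: (213 − 116) × £21,760 = £2,110,720
Accrued per-day damages: £1,110,120 + £2,110,720 = £3,220,840
Cap: 10% of £3,370,500 = £337,050
Cap at £337,050: £3,220,840 exceeds the cap → £337,050

£337,050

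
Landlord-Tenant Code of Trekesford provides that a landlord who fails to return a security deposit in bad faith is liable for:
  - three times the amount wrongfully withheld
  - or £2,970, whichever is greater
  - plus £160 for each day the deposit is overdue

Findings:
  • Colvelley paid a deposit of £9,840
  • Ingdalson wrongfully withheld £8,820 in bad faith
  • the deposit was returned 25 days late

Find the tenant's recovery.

Trebled: 3 × £8,820 = £26,460
Minimum £2,970: £26,460 meets the minimum, no increase.
Late-return penalty: 25 × £160 = £4,000
Damages plus late penalty: £26,460 + £4,000 = £30,460

£30,460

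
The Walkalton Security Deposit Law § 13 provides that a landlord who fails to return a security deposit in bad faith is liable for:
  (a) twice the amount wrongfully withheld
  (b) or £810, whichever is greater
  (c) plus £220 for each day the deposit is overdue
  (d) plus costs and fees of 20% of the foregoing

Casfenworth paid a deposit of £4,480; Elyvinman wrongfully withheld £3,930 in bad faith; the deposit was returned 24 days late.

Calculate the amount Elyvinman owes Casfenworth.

Doubled: 2 × £3,930 = £7,860
Minimum £810: £7,860 meets the minimum, no increase.
Late-return penalty: 24 × £220 = £5,280
Damages plus late penalty: £7,860 + £5,280 = £13,140
Costs and fees: 20% of £13,140 = £2,628
Total recovery: £13,140 + £2,628 = £15,768

£15,768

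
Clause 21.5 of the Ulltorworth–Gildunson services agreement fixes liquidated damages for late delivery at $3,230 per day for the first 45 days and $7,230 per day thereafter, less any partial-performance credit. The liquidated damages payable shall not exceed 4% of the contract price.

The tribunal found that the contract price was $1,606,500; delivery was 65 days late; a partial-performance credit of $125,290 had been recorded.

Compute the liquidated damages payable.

First 45 days: 45 × $3,230 = $145,350
Remaining days: (65 − 45) × $7,230 = $144,600
Accrued per-day damages: $145,350 + $144,600 = $289,950
Less partial-performance credit: $289,950 − $125,290 = $164,660
Cap: 4% of $1,606,500 = $64,260
Cap at $64,260: $164,660 exceeds the cap → $64,260

$64,260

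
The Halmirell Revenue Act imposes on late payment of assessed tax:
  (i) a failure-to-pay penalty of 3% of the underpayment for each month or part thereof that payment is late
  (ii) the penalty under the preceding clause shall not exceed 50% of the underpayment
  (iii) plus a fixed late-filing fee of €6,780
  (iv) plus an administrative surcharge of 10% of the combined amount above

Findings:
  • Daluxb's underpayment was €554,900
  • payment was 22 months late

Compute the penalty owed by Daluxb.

Penalty: €312,653

Accrued rate: 3% × 22 = 66%, capped at 50% → 50%
Failure-to-pay penalty: 50% of €554,900 = €277,450
Penalty before surcharge: €277,450 + €6,780 = €284,230
Administrative surcharge: 10% of €284,230 = €28,423
Total penalty: €284,230 + €28,423 = €312,653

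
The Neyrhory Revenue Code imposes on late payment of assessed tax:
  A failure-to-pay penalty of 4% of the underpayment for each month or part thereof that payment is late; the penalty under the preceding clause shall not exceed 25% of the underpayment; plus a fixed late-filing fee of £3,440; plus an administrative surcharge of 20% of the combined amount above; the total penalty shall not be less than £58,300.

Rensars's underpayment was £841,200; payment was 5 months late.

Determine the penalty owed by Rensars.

Accrued rate: 4% × 5 = 20%, capped at 25% → 20%
Failure-to-pay penalty: 20% of £841,200 = £168,240
Penalty before surcharge: £168,240 + £3,440 = £171,680
Administrative surcharge: 20% of £171,680 = £34,336
Total penalty: £171,680 + £34,336 = £206,016
Minimum £58,300: £206,016 meets the minimum, no increase.

£206,016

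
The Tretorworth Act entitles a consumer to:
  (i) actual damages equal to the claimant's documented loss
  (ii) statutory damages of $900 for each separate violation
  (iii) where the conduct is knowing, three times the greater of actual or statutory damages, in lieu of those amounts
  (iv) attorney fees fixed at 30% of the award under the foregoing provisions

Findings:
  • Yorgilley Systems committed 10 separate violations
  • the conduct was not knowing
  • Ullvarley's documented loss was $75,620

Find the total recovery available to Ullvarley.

Statutory damages: 10 × $900 = $9,000
Conduct not knowing: the in-lieu enhancement does not apply.
Actual plus statutory damages: $75,620 + $9,000 = $84,620
Attorney fees: 30% of $84,620 = $25,386
Total recovery: $84,620 + $25,386 = $110,006

Total recovery: $110,006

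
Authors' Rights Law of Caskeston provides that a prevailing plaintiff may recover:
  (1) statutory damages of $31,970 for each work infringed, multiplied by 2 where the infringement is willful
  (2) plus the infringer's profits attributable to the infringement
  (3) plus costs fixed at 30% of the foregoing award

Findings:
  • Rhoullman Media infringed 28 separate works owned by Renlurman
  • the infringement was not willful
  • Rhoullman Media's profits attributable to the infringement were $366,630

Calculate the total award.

Statutory damages: 28 × $31,970 = $895,160
Infringement not willful: no ×2 enhancement.
Combined award: $895,160 + $366,630 = $1,261,790
Costs: 30% of $1,261,790 = $378,537
Award plus costs: $1,261,790 + $378,537 = $1,640,327

$1,640,327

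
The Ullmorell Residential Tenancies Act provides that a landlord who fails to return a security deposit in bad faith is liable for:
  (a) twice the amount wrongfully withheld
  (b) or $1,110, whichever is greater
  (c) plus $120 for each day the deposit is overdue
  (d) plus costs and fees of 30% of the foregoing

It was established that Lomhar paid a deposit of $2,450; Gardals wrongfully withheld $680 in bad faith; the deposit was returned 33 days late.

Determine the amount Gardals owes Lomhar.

$6,916

Doubled: 2 × $680 = $1,360
Minimum $1,110: $1,360 meets the minimum, no increase.
Late-return penalty: 33 × $120 = $3,960
Damages plus late penalty: $1,360 + $3,960 = $5,320
Costs and fees: 30% of $5,320 = $1,596
Total recovery: $5,320 + $1,596 = $6,916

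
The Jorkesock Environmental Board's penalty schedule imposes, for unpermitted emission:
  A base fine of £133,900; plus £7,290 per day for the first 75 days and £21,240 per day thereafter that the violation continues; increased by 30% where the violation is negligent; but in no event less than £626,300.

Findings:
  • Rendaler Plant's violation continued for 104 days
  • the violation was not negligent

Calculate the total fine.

£1,296,610

First 75 days: 75 × £7,290 = £546,750
Remaining days: (104 − 75) × £21,240 = £615,960
Per-day component: £546,750 + £615,960 = £1,162,710
Base plus per-day: £133,900 + £1,162,710 = £1,296,610
The violation was not negligent: no 30% increase.
Minimum £626,300: £1,296,610 meets the minimum, no increase.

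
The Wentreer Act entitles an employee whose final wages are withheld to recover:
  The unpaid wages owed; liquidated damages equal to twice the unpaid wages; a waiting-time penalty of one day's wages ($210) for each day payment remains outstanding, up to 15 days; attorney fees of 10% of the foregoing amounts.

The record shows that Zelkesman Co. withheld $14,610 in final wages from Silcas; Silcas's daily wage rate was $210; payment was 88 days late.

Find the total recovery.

Doubled: 2 × $14,610 = $29,220
Penalty days: min(88, 15) = 15
Waiting-time penalty: 15 × $210 = $3,150
Subtotal: $14,610 + $29,220 + $3,150 = $46,980
Attorney fees: 10% of $46,980 = $4,698
Total award: $46,980 + $4,698 = $51,678

$51,678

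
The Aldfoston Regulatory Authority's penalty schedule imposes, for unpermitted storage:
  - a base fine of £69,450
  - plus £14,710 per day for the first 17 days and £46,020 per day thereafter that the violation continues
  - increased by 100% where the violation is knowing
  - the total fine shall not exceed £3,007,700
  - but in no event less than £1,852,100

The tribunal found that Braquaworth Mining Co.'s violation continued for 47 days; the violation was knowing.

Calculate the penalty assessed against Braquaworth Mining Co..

£3,007,700

First 17 days: 17 × £14,710 = £250,070
Remaining days: (47 − 17) × £46,020 = £1,380,600
Per-day component: £250,070 + £1,380,600 = £1,630,670
Base plus per-day: £69,450 + £1,630,670 = £1,700,120
Enhancement: 100% of £1,700,120 = £1,700,120
Enhanced fine: £1,700,120 + £1,700,120 = £3,400,240
Cap at £3,007,700: £3,400,240 exceeds the cap → £3,007,700
Minimum £1,852,100: £3,007,700 meets the minimum, no increase.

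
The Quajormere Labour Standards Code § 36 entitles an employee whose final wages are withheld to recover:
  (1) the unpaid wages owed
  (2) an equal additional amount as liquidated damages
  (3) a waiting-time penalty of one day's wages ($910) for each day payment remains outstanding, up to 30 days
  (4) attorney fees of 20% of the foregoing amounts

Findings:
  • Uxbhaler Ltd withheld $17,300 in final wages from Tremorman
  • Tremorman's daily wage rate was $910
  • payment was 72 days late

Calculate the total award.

$74,280

Liquidated damages (equal amount): $17,300
Penalty days: min(72, 30) = 30
Waiting-time penalty: 30 × $910 = $27,300
Subtotal: $17,300 + $17,300 + $27,300 = $61,900
Attorney fees: 20% of $61,900 = $12,380
Total award: $61,900 + $12,380 = $74,280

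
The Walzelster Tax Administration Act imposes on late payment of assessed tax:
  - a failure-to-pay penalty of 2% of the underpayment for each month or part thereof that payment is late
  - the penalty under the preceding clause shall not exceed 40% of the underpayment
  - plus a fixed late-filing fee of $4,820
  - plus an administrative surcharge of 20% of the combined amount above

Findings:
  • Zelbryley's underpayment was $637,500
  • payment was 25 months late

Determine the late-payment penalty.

Accrued rate: 2% × 25 = 50%, capped at 40% → 40%
Failure-to-pay penalty: 40% of $637,500 = $255,000
Penalty before surcharge: $255,000 + $4,820 = $259,820
Administrative surcharge: 20% of $259,820 = $51,964
Total penalty: $259,820 + $51,964 = $311,784

$311,784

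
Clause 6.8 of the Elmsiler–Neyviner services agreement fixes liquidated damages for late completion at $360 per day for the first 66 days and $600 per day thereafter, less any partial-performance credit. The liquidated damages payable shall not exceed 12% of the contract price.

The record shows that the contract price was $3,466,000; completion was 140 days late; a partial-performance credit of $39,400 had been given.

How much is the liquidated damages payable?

Liquidated damages: $28,760

First 66 days: 66 × $360 = $23,760
Remaining days: (140 − 66) × $600 = $44,400
Accrued per-day damages: $23,760 + $44,400 = $68,160
Less partial-performance credit: $68,160 − $39,400 = $28,760
Cap: 12% of $3,466,000 = $415,920
Cap at $415,920: $28,760 is within the cap, no reduction.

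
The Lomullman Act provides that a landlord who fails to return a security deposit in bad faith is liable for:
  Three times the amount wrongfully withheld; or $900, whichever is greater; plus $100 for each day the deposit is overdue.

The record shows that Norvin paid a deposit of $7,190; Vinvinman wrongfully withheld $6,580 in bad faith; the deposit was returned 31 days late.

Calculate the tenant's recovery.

$22,840

Trebled: 3 × $6,580 = $19,740
Minimum $900: $19,740 meets the minimum, no increase.
Late-return penalty: 31 × $100 = $3,100
Damages plus late penalty: $19,740 + $3,100 = $22,840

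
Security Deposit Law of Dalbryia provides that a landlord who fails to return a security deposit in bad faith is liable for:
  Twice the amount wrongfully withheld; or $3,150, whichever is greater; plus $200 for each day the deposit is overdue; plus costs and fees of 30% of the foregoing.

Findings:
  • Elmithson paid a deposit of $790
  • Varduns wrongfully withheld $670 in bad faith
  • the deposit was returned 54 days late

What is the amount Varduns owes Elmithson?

$18,135

Doubled: 2 × $670 = $1,340
Minimum $3,150: $1,340 is below the minimum → $3,150
Late-return penalty: 54 × $200 = $10,800
Damages plus late penalty: $3,150 + $10,800 = $13,950
Costs and fees: 30% of $13,950 = $4,185
Total recovery: $13,950 + $4,185 = $18,135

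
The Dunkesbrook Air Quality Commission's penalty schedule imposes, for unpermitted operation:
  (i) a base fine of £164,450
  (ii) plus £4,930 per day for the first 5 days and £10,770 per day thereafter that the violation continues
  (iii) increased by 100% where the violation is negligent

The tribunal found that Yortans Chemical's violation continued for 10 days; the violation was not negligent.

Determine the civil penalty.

First 5 days: 5 × £4,930 = £24,650
Remaining days: (10 − 5) × £10,770 = £53,850
Per-day component: £24,650 + £53,850 = £78,500
Base plus per-day: £164,450 + £78,500 = £242,950
The violation was not negligent: no 100% increase.

£242,950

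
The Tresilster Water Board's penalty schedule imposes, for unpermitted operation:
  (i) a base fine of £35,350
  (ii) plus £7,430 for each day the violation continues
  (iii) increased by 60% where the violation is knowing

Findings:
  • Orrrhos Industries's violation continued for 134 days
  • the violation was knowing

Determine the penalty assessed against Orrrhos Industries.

Civil penalty: £1,649,552

Per-day component: 134 × £7,430 = £995,620
Base plus per-day: £35,350 + £995,620 = £1,030,970
Enhancement: 60% of £1,030,970 = £618,582
Enhanced fine: £1,030,970 + £618,582 = £1,649,552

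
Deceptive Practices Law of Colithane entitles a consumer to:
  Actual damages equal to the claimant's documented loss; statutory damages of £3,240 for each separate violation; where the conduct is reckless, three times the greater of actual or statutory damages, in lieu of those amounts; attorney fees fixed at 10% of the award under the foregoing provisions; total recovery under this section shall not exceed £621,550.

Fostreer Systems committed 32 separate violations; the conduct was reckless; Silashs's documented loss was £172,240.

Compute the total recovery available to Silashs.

£568,392

Statutory damages: 32 × £3,240 = £103,680
Greater of actual damages (£172,240) or statutory damages (£103,680): £172,240
Trebled: 3 × £172,240 = £516,720
Attorney fees: 10% of £516,720 = £51,672
Total before cap: £516,720 + £51,672 = £568,392
Cap at £621,550: £568,392 is within the cap, no reduction.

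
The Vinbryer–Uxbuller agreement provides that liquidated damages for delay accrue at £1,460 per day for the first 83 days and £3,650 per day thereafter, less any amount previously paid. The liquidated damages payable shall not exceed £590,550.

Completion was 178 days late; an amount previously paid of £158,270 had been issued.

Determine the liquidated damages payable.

First 83 days: 83 × £1,460 = £121,180
Remaining days: (178 − 83) × £3,650 = £346,750
Accrued per-day damages: £121,180 + £346,750 = £467,930
Less amount previously paid: £467,930 − £158,270 = £309,660
Cap at £590,550: £309,660 is within the cap, no reduction.

Liquidated damages: £309,660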